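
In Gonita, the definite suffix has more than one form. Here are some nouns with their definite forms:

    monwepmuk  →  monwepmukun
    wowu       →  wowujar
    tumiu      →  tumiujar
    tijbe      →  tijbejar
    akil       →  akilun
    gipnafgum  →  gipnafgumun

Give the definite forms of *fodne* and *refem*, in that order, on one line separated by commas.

fodnejar, refemun

The alternation tracks the final sound of the stem — -un when the stem ends in a consonant (*monwepmuk*, *akil*, *gipnafgum*); -jar when the stem ends in a vowel (*wowu*, *tumiu*, *tijbe*).
*fodne* — final sound /e/ (a vowel) → -jar → *fodnejar*.
The final sound of *refem* is /m/, which is a consonant, so the suffix is -un, giving *refemun*.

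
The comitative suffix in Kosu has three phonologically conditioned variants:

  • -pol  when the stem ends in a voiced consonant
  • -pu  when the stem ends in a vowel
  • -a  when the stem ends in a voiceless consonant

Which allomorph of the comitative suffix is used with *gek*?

-a

Since the final sound of *gek* is /k/ (a voiceless consonant), it takes -a.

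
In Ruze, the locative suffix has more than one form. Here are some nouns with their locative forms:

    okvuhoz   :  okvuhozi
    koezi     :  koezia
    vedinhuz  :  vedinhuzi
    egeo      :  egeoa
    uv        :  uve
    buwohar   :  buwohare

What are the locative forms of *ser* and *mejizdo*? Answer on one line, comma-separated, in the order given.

sere, mejizdoa

Looking at the final sound of each stem: -i when the stem ends in a sibilant (*okvuhoz*, *vedinhuz*); -e when the stem ends in a non-sibilant consonant (*uv*, *buwohar*); -a when the stem ends in a vowel (*koezi*, *egeo*).
The final sound of *ser* is /r/, which is a non-sibilant consonant, so the suffix is -e, giving *sere*.
*mejizdo* — final sound /o/ (a vowel) → -a → *mejizdoa*.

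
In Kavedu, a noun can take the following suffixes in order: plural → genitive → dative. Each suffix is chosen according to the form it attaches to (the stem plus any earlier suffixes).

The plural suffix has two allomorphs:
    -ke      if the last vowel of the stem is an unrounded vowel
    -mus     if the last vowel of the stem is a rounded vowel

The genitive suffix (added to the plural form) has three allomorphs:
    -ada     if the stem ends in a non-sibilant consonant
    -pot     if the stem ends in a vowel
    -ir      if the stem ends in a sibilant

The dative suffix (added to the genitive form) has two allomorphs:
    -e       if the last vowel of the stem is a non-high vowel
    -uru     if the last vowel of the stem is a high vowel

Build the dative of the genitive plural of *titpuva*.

*titpuva* — last vowel /a/ (an unrounded vowel) → -ke → *titpuvake*.
Since the final sound of the plural form *titpuvake* is /e/ (a vowel), it takes -pot, giving *titpuvakepot*.
The genitive form *titpuvakepot*: last vowel = /o/, a non-high vowel → -e → *titpuvakepote*.

titpuvakepote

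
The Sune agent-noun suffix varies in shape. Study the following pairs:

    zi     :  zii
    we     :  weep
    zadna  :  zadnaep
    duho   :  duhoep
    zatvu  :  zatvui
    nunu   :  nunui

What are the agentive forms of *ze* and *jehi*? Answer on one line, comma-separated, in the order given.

Looking at the last vowel of each stem: -i when the last vowel of the stem is a high vowel (*zi*, *zatvu*, *nunu*); -ep when the last vowel of the stem is a non-high vowel (*we*, *zadna*, *duho*).
*ze* — last vowel /e/ (a non-high vowel) → -ep → *zeep*.
Since the last vowel of *jehi* is /i/ (a high vowel), it takes -i, giving *jehii*.

zeep, jehii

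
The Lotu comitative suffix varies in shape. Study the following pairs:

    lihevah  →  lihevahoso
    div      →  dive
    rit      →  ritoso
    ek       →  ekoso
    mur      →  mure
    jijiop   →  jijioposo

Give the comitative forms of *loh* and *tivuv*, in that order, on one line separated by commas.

The alternation tracks the final consonant of the stem — -oso when the stem ends in a voiceless consonant (*lihevah*, *rit*, *ek*, *jijiop*); -e when the stem ends in a voiced consonant (*div*, *mur*).
The final consonant of *loh* is /h/, which is voiceless, so the suffix is -oso, giving *lohoso*.
*tivuv* — final consonant /v/ (voiced) → -e → *tivuve*.

lohoso, tivuve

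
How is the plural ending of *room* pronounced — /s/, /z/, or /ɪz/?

The stem *room* ends in a voiced non-sibilant sound.
The plural suffix surfaces as /ɪz/ after sibilants, /s/ after other voiceless consonants, and /z/ after other voiced sounds.
So the plural -s on *room* is pronounced /z/.

/z/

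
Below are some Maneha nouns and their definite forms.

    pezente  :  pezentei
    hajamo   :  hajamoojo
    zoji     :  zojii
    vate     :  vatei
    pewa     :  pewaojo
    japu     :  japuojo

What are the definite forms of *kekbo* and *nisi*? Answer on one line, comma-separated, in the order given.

kekboojo, nisii

The suffix is conditioned by the last vowel: -i when the last vowel of the stem is a front vowel (*pezente*, *zoji*, *vate*); -ojo when the last vowel of the stem is a back vowel (*hajamo*, *pewa*, *japu*).
*kekbo*: last vowel = /o/, a back vowel → -ojo → *kekboojo*.
*nisi* — last vowel /i/ (a front vowel) → -i → *nisii*.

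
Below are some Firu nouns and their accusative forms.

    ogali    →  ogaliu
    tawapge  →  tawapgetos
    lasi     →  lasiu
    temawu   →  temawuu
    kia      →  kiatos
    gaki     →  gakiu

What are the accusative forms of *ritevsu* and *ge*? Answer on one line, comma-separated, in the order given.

ritevsuu, getos

Looking at the last vowel of each stem: -u when the last vowel of the stem is a high vowel (*ogali*, *lasi*, *temawu*, *gaki*); -tos when the last vowel of the stem is a non-high vowel (*tawapge*, *kia*).
Since the last vowel of *ritevsu* is /u/ (a high vowel), it takes -u, giving *ritevsuu*.
Since the last vowel of *ge* is /e/ (a non-high vowel), it takes -tos, giving *getos*.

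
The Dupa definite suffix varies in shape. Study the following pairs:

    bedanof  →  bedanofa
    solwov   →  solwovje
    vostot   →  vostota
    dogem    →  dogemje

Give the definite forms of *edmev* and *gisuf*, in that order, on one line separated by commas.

The alternation tracks the final consonant of the stem — -a when the stem ends in a voiceless consonant (*bedanof*, *vostot*); -je when the stem ends in a voiced consonant (*solwov*, *dogem*).
*edmev* — final consonant /v/ (voiced) → -je → *edmevje*.
*gisuf* — final consonant /f/ (voiceless) → -a → *gisufa*.

edmevje, gisufa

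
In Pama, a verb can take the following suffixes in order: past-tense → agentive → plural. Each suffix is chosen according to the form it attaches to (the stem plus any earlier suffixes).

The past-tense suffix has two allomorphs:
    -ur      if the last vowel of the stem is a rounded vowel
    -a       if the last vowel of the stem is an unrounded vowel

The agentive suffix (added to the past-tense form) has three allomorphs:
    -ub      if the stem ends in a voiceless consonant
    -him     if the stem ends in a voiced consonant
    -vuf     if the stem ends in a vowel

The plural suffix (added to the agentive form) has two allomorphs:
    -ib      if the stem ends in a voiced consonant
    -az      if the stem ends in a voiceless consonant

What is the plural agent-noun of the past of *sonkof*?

sonkofurhimib

The last vowel of *sonkof* is /o/, which is a rounded vowel, so the past-tense suffix is -ur, giving *sonkofur*.
Since the final sound of the past-tense form *sonkofur* is /r/ (a voiced consonant), it takes -him, giving *sonkofurhim*.
The agentive form *sonkofurhim*: final consonant = /m/, voiced → -ib → *sonkofurhimib*.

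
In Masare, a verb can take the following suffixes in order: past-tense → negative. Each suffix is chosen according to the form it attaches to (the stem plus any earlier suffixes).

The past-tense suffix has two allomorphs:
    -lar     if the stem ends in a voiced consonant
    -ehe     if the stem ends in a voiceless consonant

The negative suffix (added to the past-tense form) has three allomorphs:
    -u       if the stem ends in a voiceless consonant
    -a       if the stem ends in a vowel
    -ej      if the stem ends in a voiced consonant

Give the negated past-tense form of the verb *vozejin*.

*vozejin*: final consonant = /n/, voiced → -lar → *vozejinlar*.
The past-tense form *vozejinlar*: final sound = /r/, a voiced consonant → -ej → *vozejinlarej*.

vozejinlarej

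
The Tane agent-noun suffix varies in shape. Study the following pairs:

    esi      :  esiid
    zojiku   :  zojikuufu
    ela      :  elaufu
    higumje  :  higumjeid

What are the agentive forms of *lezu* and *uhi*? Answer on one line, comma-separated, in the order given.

The suffix is conditioned by the last vowel: -id when the last vowel of the stem is a front vowel (*esi*, *higumje*); -ufu when the last vowel of the stem is a back vowel (*zojiku*, *ela*).
Since the last vowel of *lezu* is /u/ (a back vowel), it takes -ufu, giving *lezuufu*.
*uhi*: last vowel = /i/, a front vowel → -id → *uhiid*.

lezuufu, uhiid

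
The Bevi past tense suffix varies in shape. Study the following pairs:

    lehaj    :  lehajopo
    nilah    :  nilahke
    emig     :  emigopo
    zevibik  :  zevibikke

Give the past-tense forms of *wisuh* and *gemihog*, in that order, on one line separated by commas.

wisuhke, gemihogopo

The pattern is voicing of the final consonant: -ke when the stem ends in a voiceless consonant (*nilah*, *zevibik*); -opo when the stem ends in a voiced consonant (*lehaj*, *emig*).
*wisuh* — final consonant /h/ (voiceless) → -ke → *wisuhke*.
*gemihog* — final consonant /g/ (voiced) → -opo → *gemihogopo*.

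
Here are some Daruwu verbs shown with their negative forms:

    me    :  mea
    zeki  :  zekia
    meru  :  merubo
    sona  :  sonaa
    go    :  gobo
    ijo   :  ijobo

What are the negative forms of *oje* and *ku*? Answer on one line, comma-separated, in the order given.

The alternation tracks the last vowel of the stem — -bo when the last vowel of the stem is a rounded vowel (*meru*, *go*, *ijo*); -a when the last vowel of the stem is an unrounded vowel (*me*, *zeki*, *sona*).
Since the last vowel of *oje* is /e/ (an unrounded vowel), it takes -a, giving *ojea*.
*ku*: last vowel = /u/, a rounded vowel → -bo → *kubo*.

ojea, kubo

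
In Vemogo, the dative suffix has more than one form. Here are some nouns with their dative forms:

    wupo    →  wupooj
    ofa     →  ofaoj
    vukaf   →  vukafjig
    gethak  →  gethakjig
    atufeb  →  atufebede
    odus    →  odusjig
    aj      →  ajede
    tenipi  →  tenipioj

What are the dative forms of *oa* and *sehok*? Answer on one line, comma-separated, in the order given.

oaoj, sehokjig

The pattern is voicing of the final sound: -jig when the stem ends in a voiceless consonant (*vukaf*, *gethak*, *odus*); -ede when the stem ends in a voiced consonant (*atufeb*, *aj*); -oj when the stem ends in a vowel (*wupo*, *ofa*, *tenipi*).
The final sound of *oa* is /a/, which is a vowel, so the suffix is -oj, giving *oaoj*.
The final sound of *sehok* is /k/, which is a voiceless consonant, so the suffix is -jig, giving *sehokjig*.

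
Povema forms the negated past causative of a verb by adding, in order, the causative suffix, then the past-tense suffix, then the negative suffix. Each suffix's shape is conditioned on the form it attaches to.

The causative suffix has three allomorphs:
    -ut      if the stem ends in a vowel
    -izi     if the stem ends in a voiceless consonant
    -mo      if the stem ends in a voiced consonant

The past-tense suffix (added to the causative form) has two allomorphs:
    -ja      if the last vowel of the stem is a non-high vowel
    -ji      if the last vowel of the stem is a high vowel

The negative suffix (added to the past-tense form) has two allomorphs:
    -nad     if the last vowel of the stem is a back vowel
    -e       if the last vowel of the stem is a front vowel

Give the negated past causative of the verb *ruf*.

The final sound of *ruf* is /f/, which is a voiceless consonant, so the causative suffix is -izi, giving *rufizi*.
Since the last vowel of the causative form *rufizi* is /i/ (a high vowel), it takes -ji, giving *rufiziji*.
The last vowel of the past-tense form *rufiziji* is /i/, which is a front vowel, so the negative suffix is -e, giving *rufizijie*.

rufizijie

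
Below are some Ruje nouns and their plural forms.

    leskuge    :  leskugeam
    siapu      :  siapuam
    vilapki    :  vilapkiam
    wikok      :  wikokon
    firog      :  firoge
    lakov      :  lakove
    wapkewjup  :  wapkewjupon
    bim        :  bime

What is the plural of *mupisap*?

mupisapon

The pattern is voicing of the final sound: -on when the stem ends in a voiceless consonant (*wikok*, *wapkewjup*); -e when the stem ends in a voiced consonant (*firog*, *lakov*, *bim*); -am when the stem ends in a vowel (*leskuge*, *siapu*, *vilapki*).
Since the final sound of *mupisap* is /p/ (a voiceless consonant), it takes -on, giving *mupisapon*.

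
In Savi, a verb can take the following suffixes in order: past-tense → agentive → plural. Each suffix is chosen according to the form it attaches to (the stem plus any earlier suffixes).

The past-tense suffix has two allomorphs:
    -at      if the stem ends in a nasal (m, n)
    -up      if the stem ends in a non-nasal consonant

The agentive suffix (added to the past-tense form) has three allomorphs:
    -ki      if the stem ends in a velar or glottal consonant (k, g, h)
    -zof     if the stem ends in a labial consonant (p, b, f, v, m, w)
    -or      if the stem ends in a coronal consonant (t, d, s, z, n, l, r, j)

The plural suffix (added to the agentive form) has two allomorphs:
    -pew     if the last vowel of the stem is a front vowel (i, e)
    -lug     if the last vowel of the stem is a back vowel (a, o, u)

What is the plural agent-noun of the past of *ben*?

The final consonant of *ben* is /n/, which is a nasal, so the past-tense suffix is -at, giving *benat*.
Since the final consonant of the past-tense form *benat* is /t/ (coronal), it takes -or, giving *benator*.
The agentive form *benator* — last vowel /o/ (a back vowel) → -lug → *benatorlug*.

benatorlug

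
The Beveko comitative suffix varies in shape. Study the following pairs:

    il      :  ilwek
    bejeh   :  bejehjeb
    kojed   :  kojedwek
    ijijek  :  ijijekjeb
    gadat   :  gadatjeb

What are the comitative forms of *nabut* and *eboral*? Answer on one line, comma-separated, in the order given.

nabutjeb, eboralwek

The suffix is conditioned by the final consonant: -jeb when the stem ends in a voiceless consonant (*bejeh*, *ijijek*, *gadat*); -wek when the stem ends in a voiced consonant (*il*, *kojed*).
The final consonant of *nabut* is /t/, which is voiceless, so the suffix is -jeb, giving *nabutjeb*.
*eboral*: final consonant = /l/, voiced → -wek → *eboralwek*.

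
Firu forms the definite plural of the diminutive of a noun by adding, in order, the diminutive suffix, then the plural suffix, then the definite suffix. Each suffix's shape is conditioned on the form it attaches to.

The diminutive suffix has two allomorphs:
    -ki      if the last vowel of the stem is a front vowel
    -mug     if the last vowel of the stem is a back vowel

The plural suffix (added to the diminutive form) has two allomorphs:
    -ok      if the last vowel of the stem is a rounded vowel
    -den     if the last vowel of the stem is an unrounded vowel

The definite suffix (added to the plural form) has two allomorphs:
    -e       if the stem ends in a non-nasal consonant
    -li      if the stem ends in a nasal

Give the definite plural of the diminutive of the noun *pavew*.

The last vowel of *pavew* is /e/, which is a front vowel, so the diminutive suffix is -ki, giving *pavewki*.
Since the last vowel of the diminutive form *pavewki* is /i/ (an unrounded vowel), it takes -den, giving *pavewkiden*.
The final consonant of the plural form *pavewkiden* is /n/, which is a nasal, so the definite suffix is -li, giving *pavewkidenli*.

pavewkidenli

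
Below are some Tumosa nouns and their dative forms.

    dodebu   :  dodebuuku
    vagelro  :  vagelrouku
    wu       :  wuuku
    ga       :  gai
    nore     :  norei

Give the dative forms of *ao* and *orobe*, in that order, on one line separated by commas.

aouku, orobei

The suffix is conditioned by the last vowel: -uku when the last vowel of the stem is a rounded vowel (*dodebu*, *vagelro*, *wu*); -i when the last vowel of the stem is an unrounded vowel (*ga*, *nore*).
The last vowel of *ao* is /o/, which is a rounded vowel, so the suffix is -uku, giving *aouku*.
Since the last vowel of *orobe* is /e/ (an unrounded vowel), it takes -i, giving *orobei*.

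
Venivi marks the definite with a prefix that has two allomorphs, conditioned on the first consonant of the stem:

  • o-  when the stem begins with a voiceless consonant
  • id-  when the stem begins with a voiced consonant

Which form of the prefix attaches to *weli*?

*weli* — first consonant /w/ (voiced) → id-.

id-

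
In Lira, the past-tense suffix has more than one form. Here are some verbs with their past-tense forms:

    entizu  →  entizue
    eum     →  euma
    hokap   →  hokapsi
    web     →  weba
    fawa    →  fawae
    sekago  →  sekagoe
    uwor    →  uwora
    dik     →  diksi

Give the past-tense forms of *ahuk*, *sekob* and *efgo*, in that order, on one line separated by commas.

The alternation tracks the final sound of the stem — -si when the stem ends in a voiceless consonant (*hokap*, *dik*); -a when the stem ends in a voiced consonant (*eum*, *web*, *uwor*); -e when the stem ends in a vowel (*entizu*, *fawa*, *sekago*).
Since the final sound of *ahuk* is /k/ (a voiceless consonant), it takes -si, giving *ahuksi*.
Since the final sound of *sekob* is /b/ (a voiced consonant), it takes -a, giving *sekoba*.
*efgo* — final sound /o/ (a vowel) → -e → *efgoe*.

ahuksi, sekoba, efgoe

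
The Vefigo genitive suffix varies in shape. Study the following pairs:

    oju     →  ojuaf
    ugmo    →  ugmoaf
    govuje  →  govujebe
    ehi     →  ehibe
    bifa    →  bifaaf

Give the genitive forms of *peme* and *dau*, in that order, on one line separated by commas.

pemebe, dauaf

The suffix is conditioned by the last vowel: -be when the last vowel of the stem is a front vowel (*govuje*, *ehi*); -af when the last vowel of the stem is a back vowel (*oju*, *ugmo*, *bifa*).
The last vowel of *peme* is /e/, which is a front vowel, so the suffix is -be, giving *pemebe*.
Since the last vowel of *dau* is /u/ (a back vowel), it takes -af, giving *dauaf*.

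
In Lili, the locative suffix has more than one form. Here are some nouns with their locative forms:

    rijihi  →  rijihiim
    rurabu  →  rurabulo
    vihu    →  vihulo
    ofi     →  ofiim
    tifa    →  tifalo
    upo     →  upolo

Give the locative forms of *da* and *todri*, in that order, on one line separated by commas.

dalo, todriim

Looking at the last vowel of each stem: -im when the last vowel of the stem is a front vowel (*rijihi*, *ofi*); -lo when the last vowel of the stem is a back vowel (*rurabu*, *vihu*, *tifa*, *upo*).
Since the last vowel of *da* is /a/ (a back vowel), it takes -lo, giving *dalo*.
*todri*: last vowel = /i/, a front vowel → -im → *todriim*.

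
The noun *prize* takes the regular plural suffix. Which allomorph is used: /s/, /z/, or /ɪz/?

The stem *prize* ends in a sibilant (/s, z, ʃ, ʒ, tʃ, dʒ/).
The plural suffix surfaces as /ɪz/ after sibilants, /s/ after other voiceless consonants, and /z/ after other voiced sounds.
So the plural -s on *prize* is pronounced /ɪz/.

/ɪz/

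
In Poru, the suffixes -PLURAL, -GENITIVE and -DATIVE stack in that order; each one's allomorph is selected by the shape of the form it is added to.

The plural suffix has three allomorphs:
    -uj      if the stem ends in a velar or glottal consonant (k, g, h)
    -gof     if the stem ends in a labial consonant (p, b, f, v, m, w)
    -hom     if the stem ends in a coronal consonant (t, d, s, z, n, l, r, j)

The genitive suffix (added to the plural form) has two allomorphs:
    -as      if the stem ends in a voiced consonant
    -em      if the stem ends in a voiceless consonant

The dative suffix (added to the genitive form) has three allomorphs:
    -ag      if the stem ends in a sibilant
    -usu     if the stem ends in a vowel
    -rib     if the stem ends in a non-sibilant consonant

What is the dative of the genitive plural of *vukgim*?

vukgimgofemrib

*vukgim* — final consonant /m/ (labial) → -gof → *vukgimgof*.
The plural form *vukgimgof*: final consonant = /f/, voiceless → -em → *vukgimgofem*.
The genitive form *vukgimgofem*: final sound = /m/, a non-sibilant consonant → -rib → *vukgimgofemrib*.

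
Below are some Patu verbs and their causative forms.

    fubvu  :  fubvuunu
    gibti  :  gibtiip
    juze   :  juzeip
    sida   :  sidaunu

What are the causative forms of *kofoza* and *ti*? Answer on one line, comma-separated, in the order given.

kofozaunu, tiip

Looking at the last vowel of each stem: -ip when the last vowel of the stem is a front vowel (*gibti*, *juze*); -unu when the last vowel of the stem is a back vowel (*fubvu*, *sida*).
*kofoza*: last vowel = /a/, a back vowel → -unu → *kofozaunu*.
The last vowel of *ti* is /i/, which is a front vowel, so the suffix is -ip, giving *tiip*.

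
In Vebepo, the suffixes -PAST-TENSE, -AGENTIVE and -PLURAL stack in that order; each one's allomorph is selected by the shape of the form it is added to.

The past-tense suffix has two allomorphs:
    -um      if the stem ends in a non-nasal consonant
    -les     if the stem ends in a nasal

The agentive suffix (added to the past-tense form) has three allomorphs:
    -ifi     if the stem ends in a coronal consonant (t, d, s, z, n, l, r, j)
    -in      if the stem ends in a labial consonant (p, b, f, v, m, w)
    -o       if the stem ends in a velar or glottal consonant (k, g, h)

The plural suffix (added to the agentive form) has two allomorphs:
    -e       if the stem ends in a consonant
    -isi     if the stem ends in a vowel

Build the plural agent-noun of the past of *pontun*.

*pontun* — final consonant /n/ (a nasal) → -les → *pontunles*.
The past-tense form *pontunles*: final consonant = /s/, coronal → -ifi → *pontunlesifi*.
The agentive form *pontunlesifi*: final sound = /i/, a vowel → -isi → *pontunlesifiisi*.

pontunlesifiisi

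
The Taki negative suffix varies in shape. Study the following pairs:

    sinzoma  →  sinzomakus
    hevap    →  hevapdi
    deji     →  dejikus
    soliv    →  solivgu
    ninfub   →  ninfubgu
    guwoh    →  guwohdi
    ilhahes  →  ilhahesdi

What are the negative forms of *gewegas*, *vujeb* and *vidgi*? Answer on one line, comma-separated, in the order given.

gewegasdi, vujebgu, vidgikus

The suffix is conditioned by the final sound: -di when the stem ends in a voiceless consonant (*hevap*, *guwoh*, *ilhahes*); -gu when the stem ends in a voiced consonant (*soliv*, *ninfub*); -kus when the stem ends in a vowel (*sinzoma*, *deji*).
Since the final sound of *gewegas* is /s/ (a voiceless consonant), it takes -di, giving *gewegasdi*.
Since the final sound of *vujeb* is /b/ (a voiced consonant), it takes -gu, giving *vujebgu*.
The final sound of *vidgi* is /i/, which is a vowel, so the suffix is -kus, giving *vidgikus*.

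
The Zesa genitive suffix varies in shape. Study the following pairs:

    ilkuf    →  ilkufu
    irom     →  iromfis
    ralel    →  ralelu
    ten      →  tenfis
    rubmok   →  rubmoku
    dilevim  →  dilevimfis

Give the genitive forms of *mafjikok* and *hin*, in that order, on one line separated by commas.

Looking at the final consonant of each stem: -fis when the stem ends in a nasal (*irom*, *ten*, *dilevim*); -u when the stem ends in a non-nasal consonant (*ilkuf*, *ralel*, *rubmok*).
The final consonant of *mafjikok* is /k/, which is non-nasal, so the suffix is -u, giving *mafjikoku*.
The final consonant of *hin* is /n/, which is a nasal, so the suffix is -fis, giving *hinfis*.

mafjikoku, hinfis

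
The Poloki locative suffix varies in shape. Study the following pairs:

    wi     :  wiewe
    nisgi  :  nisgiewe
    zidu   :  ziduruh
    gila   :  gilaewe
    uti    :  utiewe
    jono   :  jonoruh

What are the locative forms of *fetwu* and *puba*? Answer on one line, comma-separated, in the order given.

fetwuruh, pubaewe

Looking at the last vowel of each stem: -ruh when the last vowel of the stem is a rounded vowel (*zidu*, *jono*); -ewe when the last vowel of the stem is an unrounded vowel (*wi*, *nisgi*, *gila*, *uti*).
*fetwu*: last vowel = /u/, a rounded vowel → -ruh → *fetwuruh*.
Since the last vowel of *puba* is /a/ (an unrounded vowel), it takes -ewe, giving *pubaewe*.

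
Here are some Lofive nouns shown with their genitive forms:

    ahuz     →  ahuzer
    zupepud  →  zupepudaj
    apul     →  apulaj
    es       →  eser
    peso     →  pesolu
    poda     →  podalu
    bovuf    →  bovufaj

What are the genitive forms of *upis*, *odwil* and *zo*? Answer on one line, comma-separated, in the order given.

The suffix is conditioned by the final sound: -er when the stem ends in a sibilant (*ahuz*, *es*); -aj when the stem ends in a non-sibilant consonant (*zupepud*, *apul*, *bovuf*); -lu when the stem ends in a vowel (*peso*, *poda*).
Since the final sound of *upis* is /s/ (a sibilant), it takes -er, giving *upiser*.
*odwil* — final sound /l/ (a non-sibilant consonant) → -aj → *odwilaj*.
Since the final sound of *zo* is /o/ (a vowel), it takes -lu, giving *zolu*.

upiser, odwilaj, zolu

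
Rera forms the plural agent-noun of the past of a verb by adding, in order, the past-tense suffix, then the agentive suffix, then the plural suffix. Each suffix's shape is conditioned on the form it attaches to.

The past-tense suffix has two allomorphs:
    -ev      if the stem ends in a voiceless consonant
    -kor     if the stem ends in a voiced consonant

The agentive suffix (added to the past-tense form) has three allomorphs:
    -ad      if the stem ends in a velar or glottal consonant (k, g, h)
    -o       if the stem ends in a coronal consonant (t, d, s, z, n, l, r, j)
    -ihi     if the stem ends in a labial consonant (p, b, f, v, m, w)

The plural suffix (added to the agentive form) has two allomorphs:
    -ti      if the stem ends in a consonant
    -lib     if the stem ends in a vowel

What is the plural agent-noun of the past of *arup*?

arupevihilib

Since the final consonant of *arup* is /p/ (voiceless), it takes -ev, giving *arupev*.
The past-tense form *arupev* — final consonant /v/ (labial) → -ihi → *arupevihi*.
The final sound of the agentive form *arupevihi* is /i/, which is a vowel, so the plural suffix is -lib, giving *arupevihilib*.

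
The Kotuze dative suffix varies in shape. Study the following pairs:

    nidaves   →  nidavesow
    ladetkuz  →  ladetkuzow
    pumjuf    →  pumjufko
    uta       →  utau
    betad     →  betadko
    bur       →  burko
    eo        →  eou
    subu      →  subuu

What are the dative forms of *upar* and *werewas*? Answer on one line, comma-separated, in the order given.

The alternation tracks the final sound of the stem — -ow when the stem ends in a sibilant (*nidaves*, *ladetkuz*); -ko when the stem ends in a non-sibilant consonant (*pumjuf*, *betad*, *bur*); -u when the stem ends in a vowel (*uta*, *eo*, *subu*).
*upar* — final sound /r/ (a non-sibilant consonant) → -ko → *uparko*.
*werewas*: final sound = /s/, a sibilant → -ow → *werewasow*.

uparko, werewasow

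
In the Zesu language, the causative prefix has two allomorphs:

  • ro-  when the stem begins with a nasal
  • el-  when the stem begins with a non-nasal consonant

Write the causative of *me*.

rome

The first consonant of *me* is /m/, which is a nasal, so the prefix is ro-, giving *rome*.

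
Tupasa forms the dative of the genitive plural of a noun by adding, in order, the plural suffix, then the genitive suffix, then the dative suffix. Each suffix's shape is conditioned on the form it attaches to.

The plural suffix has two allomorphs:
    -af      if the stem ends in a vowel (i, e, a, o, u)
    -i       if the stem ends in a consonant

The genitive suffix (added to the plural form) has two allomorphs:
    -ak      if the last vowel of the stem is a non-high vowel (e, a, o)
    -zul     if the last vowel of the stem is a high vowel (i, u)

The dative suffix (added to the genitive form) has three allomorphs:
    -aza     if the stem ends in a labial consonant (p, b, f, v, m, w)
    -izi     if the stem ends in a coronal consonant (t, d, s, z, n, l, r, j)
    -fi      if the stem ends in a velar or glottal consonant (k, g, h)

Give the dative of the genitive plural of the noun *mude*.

Since the final sound of *mude* is /e/ (a vowel), it takes -af, giving *mudeaf*.
The plural form *mudeaf*: last vowel = /a/, a non-high vowel → -ak → *mudeafak*.
The final consonant of the genitive form *mudeafak* is /k/, which is velar/glottal, so the dative suffix is -fi, giving *mudeafakfi*.

mudeafakfi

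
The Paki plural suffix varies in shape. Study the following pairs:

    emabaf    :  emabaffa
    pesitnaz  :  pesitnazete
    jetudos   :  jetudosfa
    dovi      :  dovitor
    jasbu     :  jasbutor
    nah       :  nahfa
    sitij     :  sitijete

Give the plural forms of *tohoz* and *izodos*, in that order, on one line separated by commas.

tohozete, izodosfa

Looking at the final sound of each stem: -fa when the stem ends in a voiceless consonant (*emabaf*, *jetudos*, *nah*); -ete when the stem ends in a voiced consonant (*pesitnaz*, *sitij*); -tor when the stem ends in a vowel (*dovi*, *jasbu*).
*tohoz*: final sound = /z/, a voiced consonant → -ete → *tohozete*.
*izodos* — final sound /s/ (a voiceless consonant) → -fa → *izodosfa*.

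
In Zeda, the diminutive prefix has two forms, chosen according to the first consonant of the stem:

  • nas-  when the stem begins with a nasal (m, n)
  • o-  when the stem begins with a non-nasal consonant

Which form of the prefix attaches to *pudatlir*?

*pudatlir*: first consonant = /p/, non-nasal → o-.

o-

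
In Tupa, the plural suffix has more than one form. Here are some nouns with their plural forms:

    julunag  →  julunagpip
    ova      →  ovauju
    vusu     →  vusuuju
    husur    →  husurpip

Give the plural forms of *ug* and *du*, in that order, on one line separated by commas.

ugpip, duuju

The alternation tracks the final sound of the stem — -pip when the stem ends in a consonant (*julunag*, *husur*); -uju when the stem ends in a vowel (*ova*, *vusu*).
Since the final sound of *ug* is /g/ (a consonant), it takes -pip, giving *ugpip*.
Since the final sound of *du* is /u/ (a vowel), it takes -uju, giving *duuju*.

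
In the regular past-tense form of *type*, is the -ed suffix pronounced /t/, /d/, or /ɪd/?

The stem *type* ends in a voiceless consonant other than /t/.
The -ed suffix is realized as /ɪd/ after /t, d/; as /t/ after other voiceless consonants; and as /d/ after other voiced sounds.
So -ed on *type* is pronounced /t/.

/t/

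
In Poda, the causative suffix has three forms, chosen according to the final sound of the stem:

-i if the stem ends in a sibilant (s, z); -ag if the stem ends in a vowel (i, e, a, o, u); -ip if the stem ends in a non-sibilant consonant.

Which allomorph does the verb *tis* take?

-i

The final sound of *tis* is /s/, which is a sibilant, so the suffix is -i.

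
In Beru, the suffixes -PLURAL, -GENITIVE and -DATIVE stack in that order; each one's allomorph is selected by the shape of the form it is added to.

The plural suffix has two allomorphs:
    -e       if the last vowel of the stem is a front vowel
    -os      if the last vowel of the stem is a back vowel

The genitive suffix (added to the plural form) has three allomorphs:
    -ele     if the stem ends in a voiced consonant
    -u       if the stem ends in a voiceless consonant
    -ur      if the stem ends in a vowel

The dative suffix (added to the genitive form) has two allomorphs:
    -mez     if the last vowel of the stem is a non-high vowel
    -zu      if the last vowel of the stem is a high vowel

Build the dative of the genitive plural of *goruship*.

gorushipeurzu

*goruship* — last vowel /i/ (a front vowel) → -e → *gorushipe*.
The final sound of the plural form *gorushipe* is /e/, which is a vowel, so the genitive suffix is -ur, giving *gorushipeur*.
The genitive form *gorushipeur*: last vowel = /u/, a high vowel → -zu → *gorushipeurzu*.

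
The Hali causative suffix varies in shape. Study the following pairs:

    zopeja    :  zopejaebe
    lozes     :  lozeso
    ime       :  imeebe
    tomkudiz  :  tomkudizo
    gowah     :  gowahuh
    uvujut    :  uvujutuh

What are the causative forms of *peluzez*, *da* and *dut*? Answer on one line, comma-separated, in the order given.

The suffix is conditioned by the final sound: -o when the stem ends in a sibilant (*lozes*, *tomkudiz*); -uh when the stem ends in a non-sibilant consonant (*gowah*, *uvujut*); -ebe when the stem ends in a vowel (*zopeja*, *ime*).
The final sound of *peluzez* is /z/, which is a sibilant, so the suffix is -o, giving *peluzezo*.
Since the final sound of *da* is /a/ (a vowel), it takes -ebe, giving *daebe*.
*dut* — final sound /t/ (a non-sibilant consonant) → -uh → *dutuh*.

peluzezo, daebe, dutuh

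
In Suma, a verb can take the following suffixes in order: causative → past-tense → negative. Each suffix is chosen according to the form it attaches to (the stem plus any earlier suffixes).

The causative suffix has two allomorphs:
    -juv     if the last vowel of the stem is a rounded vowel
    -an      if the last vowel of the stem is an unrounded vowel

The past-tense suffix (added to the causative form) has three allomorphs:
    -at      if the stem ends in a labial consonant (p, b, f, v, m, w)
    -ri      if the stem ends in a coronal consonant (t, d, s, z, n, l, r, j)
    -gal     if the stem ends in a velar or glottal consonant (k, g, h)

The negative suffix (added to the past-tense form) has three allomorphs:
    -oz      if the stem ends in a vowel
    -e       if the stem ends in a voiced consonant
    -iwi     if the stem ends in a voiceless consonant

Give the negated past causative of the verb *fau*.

faujuvatiwi

The last vowel of *fau* is /u/, which is a rounded vowel, so the causative suffix is -juv, giving *faujuv*.
The causative form *faujuv* — final consonant /v/ (labial) → -at → *faujuvat*.
Since the final sound of the past-tense form *faujuvat* is /t/ (a voiceless consonant), it takes -iwi, giving *faujuvatiwi*.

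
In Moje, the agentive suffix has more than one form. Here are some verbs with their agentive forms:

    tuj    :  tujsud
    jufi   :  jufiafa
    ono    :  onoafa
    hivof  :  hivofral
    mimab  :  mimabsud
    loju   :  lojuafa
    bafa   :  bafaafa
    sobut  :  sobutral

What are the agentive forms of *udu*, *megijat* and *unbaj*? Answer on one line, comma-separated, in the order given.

The suffix is conditioned by the final sound: -ral when the stem ends in a voiceless consonant (*hivof*, *sobut*); -sud when the stem ends in a voiced consonant (*tuj*, *mimab*); -afa when the stem ends in a vowel (*jufi*, *ono*, *loju*, *bafa*).
Since the final sound of *udu* is /u/ (a vowel), it takes -afa, giving *uduafa*.
The final sound of *megijat* is /t/, which is a voiceless consonant, so the suffix is -ral, giving *megijatral*.
The final sound of *unbaj* is /j/, which is a voiced consonant, so the suffix is -sud, giving *unbajsud*.

uduafa, megijatral, unbajsud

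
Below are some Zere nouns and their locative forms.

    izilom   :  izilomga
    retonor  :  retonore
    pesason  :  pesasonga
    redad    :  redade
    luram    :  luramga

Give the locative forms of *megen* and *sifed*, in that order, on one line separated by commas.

megenga, sifede

The suffix is conditioned by the final consonant: -ga when the stem ends in a nasal (*izilom*, *pesason*, *luram*); -e when the stem ends in a non-nasal consonant (*retonor*, *redad*).
*megen*: final consonant = /n/, a nasal → -ga → *megenga*.
The final consonant of *sifed* is /d/, which is non-nasal, so the suffix is -e, giving *sifede*.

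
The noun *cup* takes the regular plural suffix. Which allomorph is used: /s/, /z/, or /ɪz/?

The stem *cup* ends in a voiceless non-sibilant consonant.
The plural suffix surfaces as /ɪz/ after sibilants, /s/ after other voiceless consonants, and /z/ after other voiced sounds.
So the plural -s on *cup* is pronounced /s/.

/s/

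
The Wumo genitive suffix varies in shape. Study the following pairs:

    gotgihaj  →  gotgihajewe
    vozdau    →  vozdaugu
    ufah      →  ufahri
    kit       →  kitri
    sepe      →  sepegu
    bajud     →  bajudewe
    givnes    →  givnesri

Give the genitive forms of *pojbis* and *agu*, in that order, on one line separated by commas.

pojbisri, agugu

Looking at the final sound of each stem: -ri when the stem ends in a voiceless consonant (*ufah*, *kit*, *givnes*); -ewe when the stem ends in a voiced consonant (*gotgihaj*, *bajud*); -gu when the stem ends in a vowel (*vozdau*, *sepe*).
Since the final sound of *pojbis* is /s/ (a voiceless consonant), it takes -ri, giving *pojbisri*.
The final sound of *agu* is /u/, which is a vowel, so the suffix is -gu, giving *agugu*.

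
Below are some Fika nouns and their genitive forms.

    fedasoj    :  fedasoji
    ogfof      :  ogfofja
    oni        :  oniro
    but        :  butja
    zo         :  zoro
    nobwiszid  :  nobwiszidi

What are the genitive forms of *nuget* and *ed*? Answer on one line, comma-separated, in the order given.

nugetja, edi

Looking at the final sound of each stem: -ja when the stem ends in a voiceless consonant (*ogfof*, *but*); -i when the stem ends in a voiced consonant (*fedasoj*, *nobwiszid*); -ro when the stem ends in a vowel (*oni*, *zo*).
Since the final sound of *nuget* is /t/ (a voiceless consonant), it takes -ja, giving *nugetja*.
*ed* — final sound /d/ (a voiced consonant) → -i → *edi*.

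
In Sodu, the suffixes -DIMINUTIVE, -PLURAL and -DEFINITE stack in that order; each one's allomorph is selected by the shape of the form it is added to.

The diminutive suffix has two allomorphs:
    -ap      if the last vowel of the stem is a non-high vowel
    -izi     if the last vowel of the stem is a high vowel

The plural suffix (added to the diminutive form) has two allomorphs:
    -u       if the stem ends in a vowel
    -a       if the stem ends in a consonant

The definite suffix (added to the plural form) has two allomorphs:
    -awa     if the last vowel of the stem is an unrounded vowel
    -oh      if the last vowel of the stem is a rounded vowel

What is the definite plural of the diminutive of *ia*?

iaapaawa

*ia* — last vowel /a/ (a non-high vowel) → -ap → *iaap*.
Since the final sound of the diminutive form *iaap* is /p/ (a consonant), it takes -a, giving *iaapa*.
The last vowel of the plural form *iaapa* is /a/, which is an unrounded vowel, so the definite suffix is -awa, giving *iaapaawa*.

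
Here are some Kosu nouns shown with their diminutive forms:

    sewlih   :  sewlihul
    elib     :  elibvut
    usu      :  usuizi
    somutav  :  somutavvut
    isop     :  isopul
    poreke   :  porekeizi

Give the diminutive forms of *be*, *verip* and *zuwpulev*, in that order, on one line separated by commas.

beizi, veripul, zuwpulevvut

The pattern is voicing of the final sound: -ul when the stem ends in a voiceless consonant (*sewlih*, *isop*); -vut when the stem ends in a voiced consonant (*elib*, *somutav*); -izi when the stem ends in a vowel (*usu*, *poreke*).
*be*: final sound = /e/, a vowel → -izi → *beizi*.
Since the final sound of *verip* is /p/ (a voiceless consonant), it takes -ul, giving *veripul*.
The final sound of *zuwpulev* is /v/, which is a voiced consonant, so the suffix is -vut, giving *zuwpulevvut*.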